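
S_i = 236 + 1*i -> [236, 237, 238, 239, 240]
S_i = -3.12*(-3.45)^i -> [-3.12, 10.76, -37.14, 128.12, -442.01]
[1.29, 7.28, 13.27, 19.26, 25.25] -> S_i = 1.29 + 5.99*i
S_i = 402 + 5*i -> [402, 407, 412, 417, 422]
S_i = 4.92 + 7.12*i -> [4.92, 12.04, 19.16, 26.28, 33.4]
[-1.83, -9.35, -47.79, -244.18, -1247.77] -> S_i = -1.83*5.11^i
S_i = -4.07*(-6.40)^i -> [-4.07, 26.05, -166.71, 1066.93, -6828.33]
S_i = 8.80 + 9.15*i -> [8.8, 17.95, 27.1, 36.25, 45.4]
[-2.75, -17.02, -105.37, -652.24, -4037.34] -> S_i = -2.75*6.19^i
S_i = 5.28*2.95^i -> [5.28, 15.58, 45.95, 135.55, 399.87]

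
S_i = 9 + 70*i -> [9, 79, 149, 219, 289]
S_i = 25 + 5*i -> [25, 30, 35, 40, 45]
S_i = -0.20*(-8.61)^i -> [-0.2, 1.72, -14.83, 127.66, -1099.11]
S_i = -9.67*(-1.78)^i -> [-9.67, 17.21, -30.64, 54.54, -97.07]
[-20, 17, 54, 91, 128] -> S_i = -20 + 37*i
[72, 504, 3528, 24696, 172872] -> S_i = 72*7^i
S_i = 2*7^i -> [2, 14, 98, 686, 4802]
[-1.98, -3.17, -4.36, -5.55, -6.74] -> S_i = -1.98 + -1.19*i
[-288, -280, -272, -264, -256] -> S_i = -288 + 8*i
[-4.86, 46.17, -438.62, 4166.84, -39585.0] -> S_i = -4.86*(-9.50)^i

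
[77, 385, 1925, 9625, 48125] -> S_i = 77*5^i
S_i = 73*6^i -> [73, 438, 2628, 15768, 94608]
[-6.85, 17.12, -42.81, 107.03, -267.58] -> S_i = -6.85*(-2.50)^i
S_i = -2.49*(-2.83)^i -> [-2.49, 7.05, -19.94, 56.44, -159.71]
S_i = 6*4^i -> [6, 24, 96, 384, 1536]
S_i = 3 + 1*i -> [3, 4, 5, 6, 7]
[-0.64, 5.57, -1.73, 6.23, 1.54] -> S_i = Random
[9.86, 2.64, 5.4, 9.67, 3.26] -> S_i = Random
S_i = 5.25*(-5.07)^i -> [5.25, -26.62, 134.95, -684.2, 3468.89]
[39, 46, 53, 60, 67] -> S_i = 39 + 7*i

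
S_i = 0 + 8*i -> [0, 8, 16, 24, 32]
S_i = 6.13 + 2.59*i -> [6.13, 8.72, 11.31, 13.9, 16.49]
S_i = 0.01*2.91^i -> [0.01, 0.03, 0.08, 0.25, 0.72]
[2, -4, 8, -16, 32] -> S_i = 2*-2^i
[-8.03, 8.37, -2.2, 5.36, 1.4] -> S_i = Random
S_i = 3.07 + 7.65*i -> [3.07, 10.72, 18.37, 26.02, 33.67]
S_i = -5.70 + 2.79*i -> [-5.7, -2.91, -0.12, 2.67, 5.46]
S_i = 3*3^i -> [3, 9, 27, 81, 243]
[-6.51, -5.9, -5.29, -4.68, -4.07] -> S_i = -6.51 + 0.61*i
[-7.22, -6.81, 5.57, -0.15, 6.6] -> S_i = Random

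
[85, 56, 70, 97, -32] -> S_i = Random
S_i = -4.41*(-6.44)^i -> [-4.41, 28.4, -182.9, 1177.87, -7585.46]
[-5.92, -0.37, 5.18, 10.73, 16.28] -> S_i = -5.92 + 5.55*i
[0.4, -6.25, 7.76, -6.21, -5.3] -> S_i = Random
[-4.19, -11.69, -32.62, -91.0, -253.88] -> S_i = -4.19*2.79^i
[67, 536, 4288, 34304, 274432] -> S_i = 67*8^i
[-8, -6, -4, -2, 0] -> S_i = -8 + 2*i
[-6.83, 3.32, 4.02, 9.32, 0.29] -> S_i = Random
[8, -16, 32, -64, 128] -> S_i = 8*-2^i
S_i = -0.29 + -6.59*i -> [-0.29, -6.88, -13.47, -20.06, -26.65]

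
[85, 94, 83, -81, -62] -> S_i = Random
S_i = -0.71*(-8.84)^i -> [-0.71, 6.28, -55.48, 490.47, -4335.78]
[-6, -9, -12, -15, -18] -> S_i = -6 + -3*i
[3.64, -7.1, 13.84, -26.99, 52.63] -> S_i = 3.64*(-1.95)^i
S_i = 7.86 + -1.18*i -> [7.86, 6.68, 5.5, 4.32, 3.14]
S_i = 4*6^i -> [4, 24, 144, 864, 5184]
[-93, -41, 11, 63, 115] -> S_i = -93 + 52*i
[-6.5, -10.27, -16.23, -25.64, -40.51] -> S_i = -6.50*1.58^i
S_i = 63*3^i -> [63, 189, 567, 1701, 5103]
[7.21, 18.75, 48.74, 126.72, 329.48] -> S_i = 7.21*2.60^i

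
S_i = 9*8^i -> [9, 72, 576, 4608, 36864]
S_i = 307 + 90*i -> [307, 397, 487, 577, 667]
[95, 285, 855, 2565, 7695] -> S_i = 95*3^i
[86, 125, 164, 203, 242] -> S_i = 86 + 39*i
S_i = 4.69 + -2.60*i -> [4.69, 2.09, -0.51, -3.11, -5.71]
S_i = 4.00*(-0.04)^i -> [4.0, -0.16, 0.01, -0.0, 0.0]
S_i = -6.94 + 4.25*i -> [-6.94, -2.69, 1.56, 5.81, 10.06]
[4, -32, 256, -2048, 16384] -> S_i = 4*-8^i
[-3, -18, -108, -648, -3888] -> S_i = -3*6^i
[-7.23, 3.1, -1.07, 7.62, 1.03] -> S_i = Random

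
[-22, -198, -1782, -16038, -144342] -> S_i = -22*9^i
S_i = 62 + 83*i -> [62, 145, 228, 311, 394]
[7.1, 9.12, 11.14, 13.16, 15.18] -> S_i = 7.10 + 2.02*i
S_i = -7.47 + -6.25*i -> [-7.47, -13.72, -19.97, -26.22, -32.47]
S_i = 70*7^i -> [70, 490, 3430, 24010, 168070]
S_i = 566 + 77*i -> [566, 643, 720, 797, 874]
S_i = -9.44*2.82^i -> [-9.44, -26.62, -75.07, -211.7, -596.99]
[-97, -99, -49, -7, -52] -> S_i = Random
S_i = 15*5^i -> [15, 75, 375, 1875, 9375]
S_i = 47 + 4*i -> [47, 51, 55, 59, 63]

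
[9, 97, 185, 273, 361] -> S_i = 9 + 88*i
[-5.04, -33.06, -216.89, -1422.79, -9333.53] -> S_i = -5.04*6.56^i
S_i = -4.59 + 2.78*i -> [-4.59, -1.81, 0.97, 3.75, 6.53]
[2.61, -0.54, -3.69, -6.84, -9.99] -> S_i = 2.61 + -3.15*i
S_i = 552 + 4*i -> [552, 556, 560, 564, 568]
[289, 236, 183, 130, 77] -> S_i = 289 + -53*i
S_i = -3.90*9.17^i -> [-3.9, -35.76, -327.95, -3007.27, -27576.68]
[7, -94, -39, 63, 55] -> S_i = Random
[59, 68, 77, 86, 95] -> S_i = 59 + 9*i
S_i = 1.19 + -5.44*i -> [1.19, -4.25, -9.69, -15.13, -20.57]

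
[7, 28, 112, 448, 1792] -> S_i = 7*4^i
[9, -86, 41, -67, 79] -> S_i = Random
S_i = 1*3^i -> [1, 3, 9, 27, 81]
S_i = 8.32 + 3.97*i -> [8.32, 12.29, 16.26, 20.23, 24.2]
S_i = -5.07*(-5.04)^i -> [-5.07, 25.55, -128.79, 649.08, -3271.37]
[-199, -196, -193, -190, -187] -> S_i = -199 + 3*i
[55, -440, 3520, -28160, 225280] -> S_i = 55*-8^i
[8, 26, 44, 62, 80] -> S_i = 8 + 18*i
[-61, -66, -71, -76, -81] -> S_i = -61 + -5*i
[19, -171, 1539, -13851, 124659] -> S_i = 19*-9^i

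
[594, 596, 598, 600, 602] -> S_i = 594 + 2*i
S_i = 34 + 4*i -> [34, 38, 42, 46, 50]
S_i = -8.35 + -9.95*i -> [-8.35, -18.3, -28.25, -38.2, -48.15]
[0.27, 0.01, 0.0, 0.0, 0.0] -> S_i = 0.27*0.03^i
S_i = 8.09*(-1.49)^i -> [8.09, -12.05, 17.96, -26.76, 39.87]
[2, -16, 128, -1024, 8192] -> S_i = 2*-8^i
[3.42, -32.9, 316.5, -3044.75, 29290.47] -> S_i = 3.42*(-9.62)^i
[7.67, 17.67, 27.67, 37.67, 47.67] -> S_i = 7.67 + 10.00*i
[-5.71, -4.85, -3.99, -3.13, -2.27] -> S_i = -5.71 + 0.86*i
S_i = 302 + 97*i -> [302, 399, 496, 593, 690]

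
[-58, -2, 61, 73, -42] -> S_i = Random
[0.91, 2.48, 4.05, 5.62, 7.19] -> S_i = 0.91 + 1.57*i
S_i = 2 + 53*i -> [2, 55, 108, 161, 214]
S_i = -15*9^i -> [-15, -135, -1215, -10935, -98415]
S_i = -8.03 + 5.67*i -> [-8.03, -2.36, 3.31, 8.98, 14.65]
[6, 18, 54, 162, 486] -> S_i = 6*3^i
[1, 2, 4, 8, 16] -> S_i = 1*2^i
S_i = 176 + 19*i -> [176, 195, 214, 233, 252]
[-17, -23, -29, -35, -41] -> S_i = -17 + -6*i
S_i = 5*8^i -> [5, 40, 320, 2560, 20480]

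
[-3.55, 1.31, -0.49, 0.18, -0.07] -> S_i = -3.55*(-0.37)^i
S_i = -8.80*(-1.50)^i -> [-8.8, 13.2, -19.8, 29.7, -44.55]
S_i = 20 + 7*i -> [20, 27, 34, 41, 48]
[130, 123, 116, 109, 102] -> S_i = 130 + -7*i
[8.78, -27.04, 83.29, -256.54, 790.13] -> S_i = 8.78*(-3.08)^i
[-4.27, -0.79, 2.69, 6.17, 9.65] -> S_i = -4.27 + 3.48*i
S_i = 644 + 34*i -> [644, 678, 712, 746, 780]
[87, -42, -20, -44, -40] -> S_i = Random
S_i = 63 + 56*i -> [63, 119, 175, 231, 287]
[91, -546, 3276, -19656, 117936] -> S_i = 91*-6^i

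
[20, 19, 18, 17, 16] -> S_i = 20 + -1*i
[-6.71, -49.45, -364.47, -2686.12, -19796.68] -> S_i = -6.71*7.37^i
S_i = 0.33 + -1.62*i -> [0.33, -1.29, -2.91, -4.53, -6.15]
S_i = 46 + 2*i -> [46, 48, 50, 52, 54]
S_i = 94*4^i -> [94, 376, 1504, 6016, 24064]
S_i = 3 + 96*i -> [3, 99, 195, 291, 387]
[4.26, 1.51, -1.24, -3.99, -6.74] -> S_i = 4.26 + -2.75*i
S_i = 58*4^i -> [58, 232, 928, 3712, 14848]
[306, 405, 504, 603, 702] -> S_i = 306 + 99*i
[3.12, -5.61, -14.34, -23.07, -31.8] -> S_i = 3.12 + -8.73*i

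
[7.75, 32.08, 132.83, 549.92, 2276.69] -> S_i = 7.75*4.14^i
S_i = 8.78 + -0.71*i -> [8.78, 8.07, 7.36, 6.65, 5.94]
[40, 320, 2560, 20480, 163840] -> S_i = 40*8^i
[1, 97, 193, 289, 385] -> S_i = 1 + 96*i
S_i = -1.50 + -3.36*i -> [-1.5, -4.86, -8.22, -11.58, -14.94]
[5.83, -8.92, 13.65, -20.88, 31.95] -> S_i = 5.83*(-1.53)^i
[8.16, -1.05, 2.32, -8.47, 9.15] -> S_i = Random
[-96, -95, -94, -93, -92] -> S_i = -96 + 1*i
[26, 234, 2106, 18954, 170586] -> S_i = 26*9^i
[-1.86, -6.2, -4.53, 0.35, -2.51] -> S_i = Random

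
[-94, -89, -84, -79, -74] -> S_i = -94 + 5*i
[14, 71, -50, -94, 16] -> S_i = Random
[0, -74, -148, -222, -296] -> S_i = 0 + -74*i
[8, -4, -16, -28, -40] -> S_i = 8 + -12*i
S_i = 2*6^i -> [2, 12, 72, 432, 2592]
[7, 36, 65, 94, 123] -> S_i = 7 + 29*i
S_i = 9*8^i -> [9, 72, 576, 4608, 36864]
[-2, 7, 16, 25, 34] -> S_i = -2 + 9*i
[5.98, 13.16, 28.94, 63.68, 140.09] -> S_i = 5.98*2.20^i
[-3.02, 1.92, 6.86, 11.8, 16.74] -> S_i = -3.02 + 4.94*i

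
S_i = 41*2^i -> [41, 82, 164, 328, 656]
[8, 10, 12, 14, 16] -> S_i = 8 + 2*i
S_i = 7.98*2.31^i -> [7.98, 18.43, 42.58, 98.36, 227.22]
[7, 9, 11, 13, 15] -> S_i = 7 + 2*i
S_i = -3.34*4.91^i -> [-3.34, -16.4, -80.52, -395.36, -1941.21]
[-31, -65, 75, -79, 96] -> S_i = Random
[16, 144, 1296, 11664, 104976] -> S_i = 16*9^i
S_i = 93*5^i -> [93, 465, 2325, 11625, 58125]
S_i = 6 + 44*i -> [6, 50, 94, 138, 182]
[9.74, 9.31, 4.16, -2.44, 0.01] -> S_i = Random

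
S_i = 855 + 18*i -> [855, 873, 891, 909, 927]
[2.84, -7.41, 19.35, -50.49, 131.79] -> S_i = 2.84*(-2.61)^i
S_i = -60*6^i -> [-60, -360, -2160, -12960, -77760]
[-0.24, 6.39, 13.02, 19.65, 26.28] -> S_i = -0.24 + 6.63*i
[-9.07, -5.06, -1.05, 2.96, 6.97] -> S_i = -9.07 + 4.01*i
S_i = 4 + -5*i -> [4, -1, -6, -11, -16]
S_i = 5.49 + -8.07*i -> [5.49, -2.58, -10.65, -18.72, -26.79]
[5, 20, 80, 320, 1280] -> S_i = 5*4^i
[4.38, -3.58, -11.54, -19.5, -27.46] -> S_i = 4.38 + -7.96*i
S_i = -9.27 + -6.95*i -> [-9.27, -16.22, -23.17, -30.12, -37.07]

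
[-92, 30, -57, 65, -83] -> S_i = Random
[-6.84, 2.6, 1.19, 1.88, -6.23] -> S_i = Random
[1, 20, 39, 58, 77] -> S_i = 1 + 19*i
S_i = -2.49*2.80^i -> [-2.49, -6.97, -19.52, -54.66, -153.05]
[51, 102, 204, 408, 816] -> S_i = 51*2^i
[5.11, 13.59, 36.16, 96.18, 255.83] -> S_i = 5.11*2.66^i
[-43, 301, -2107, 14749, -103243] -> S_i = -43*-7^i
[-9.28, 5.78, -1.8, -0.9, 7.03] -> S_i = Random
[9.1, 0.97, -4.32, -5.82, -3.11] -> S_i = Random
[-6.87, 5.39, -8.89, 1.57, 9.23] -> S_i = Random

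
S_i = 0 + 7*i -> [0, 7, 14, 21, 28]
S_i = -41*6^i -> [-41, -246, -1476, -8856, -53136]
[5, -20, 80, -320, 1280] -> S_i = 5*-4^i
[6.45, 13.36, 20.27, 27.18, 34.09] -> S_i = 6.45 + 6.91*i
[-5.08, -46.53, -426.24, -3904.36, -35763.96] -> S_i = -5.08*9.16^i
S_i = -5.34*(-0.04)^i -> [-5.34, 0.21, -0.01, 0.0, -0.0]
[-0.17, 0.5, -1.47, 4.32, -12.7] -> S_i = -0.17*(-2.94)^i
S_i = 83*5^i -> [83, 415, 2075, 10375, 51875]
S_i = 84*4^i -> [84, 336, 1344, 5376, 21504]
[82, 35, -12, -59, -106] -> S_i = 82 + -47*i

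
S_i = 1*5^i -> [1, 5, 25, 125, 625]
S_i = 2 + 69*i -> [2, 71, 140, 209, 278]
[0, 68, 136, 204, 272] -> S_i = 0 + 68*i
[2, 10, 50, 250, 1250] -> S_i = 2*5^i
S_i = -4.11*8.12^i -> [-4.11, -33.37, -270.99, -2200.44, -17867.59]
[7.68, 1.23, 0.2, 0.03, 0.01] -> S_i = 7.68*0.16^i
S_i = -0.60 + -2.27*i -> [-0.6, -2.87, -5.14, -7.41, -9.68]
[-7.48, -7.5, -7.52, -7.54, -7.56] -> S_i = -7.48 + -0.02*i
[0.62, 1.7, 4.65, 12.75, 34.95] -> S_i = 0.62*2.74^i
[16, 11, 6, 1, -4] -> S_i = 16 + -5*i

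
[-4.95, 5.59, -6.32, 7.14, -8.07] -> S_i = -4.95*(-1.13)^i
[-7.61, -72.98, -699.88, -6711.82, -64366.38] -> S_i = -7.61*9.59^i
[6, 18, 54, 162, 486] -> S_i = 6*3^i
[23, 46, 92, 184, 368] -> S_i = 23*2^i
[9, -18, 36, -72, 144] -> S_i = 9*-2^i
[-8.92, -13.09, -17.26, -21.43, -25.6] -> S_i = -8.92 + -4.17*i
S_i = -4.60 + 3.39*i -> [-4.6, -1.21, 2.18, 5.57, 8.96]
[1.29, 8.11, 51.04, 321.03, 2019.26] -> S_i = 1.29*6.29^i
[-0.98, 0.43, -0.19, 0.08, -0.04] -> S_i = -0.98*(-0.44)^i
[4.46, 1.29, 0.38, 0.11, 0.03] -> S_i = 4.46*0.29^i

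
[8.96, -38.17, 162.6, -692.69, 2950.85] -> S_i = 8.96*(-4.26)^i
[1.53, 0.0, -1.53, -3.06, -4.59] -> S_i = 1.53 + -1.53*i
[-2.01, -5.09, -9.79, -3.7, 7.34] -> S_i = Random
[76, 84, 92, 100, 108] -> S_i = 76 + 8*i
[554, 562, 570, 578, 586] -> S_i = 554 + 8*i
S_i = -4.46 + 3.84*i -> [-4.46, -0.62, 3.22, 7.06, 10.9]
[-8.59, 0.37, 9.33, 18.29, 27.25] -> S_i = -8.59 + 8.96*i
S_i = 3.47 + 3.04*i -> [3.47, 6.51, 9.55, 12.59, 15.63]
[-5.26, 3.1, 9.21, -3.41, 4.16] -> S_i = Random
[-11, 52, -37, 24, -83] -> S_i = Random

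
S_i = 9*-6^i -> [9, -54, 324, -1944, 11664]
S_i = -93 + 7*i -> [-93, -86, -79, -72, -65]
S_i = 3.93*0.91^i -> [3.93, 3.58, 3.25, 2.96, 2.69]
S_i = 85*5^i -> [85, 425, 2125, 10625, 53125]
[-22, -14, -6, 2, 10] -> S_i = -22 + 8*i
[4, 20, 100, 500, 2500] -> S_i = 4*5^i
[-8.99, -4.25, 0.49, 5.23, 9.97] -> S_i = -8.99 + 4.74*i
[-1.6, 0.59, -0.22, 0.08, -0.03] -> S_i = -1.60*(-0.37)^i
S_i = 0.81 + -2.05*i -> [0.81, -1.24, -3.29, -5.34, -7.39]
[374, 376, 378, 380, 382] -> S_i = 374 + 2*i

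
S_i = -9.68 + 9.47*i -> [-9.68, -0.21, 9.26, 18.73, 28.2]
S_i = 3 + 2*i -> [3, 5, 7, 9, 11]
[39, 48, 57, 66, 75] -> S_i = 39 + 9*i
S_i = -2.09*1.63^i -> [-2.09, -3.41, -5.55, -9.05, -14.75]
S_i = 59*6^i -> [59, 354, 2124, 12744, 76464]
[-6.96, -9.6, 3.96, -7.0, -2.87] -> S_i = Random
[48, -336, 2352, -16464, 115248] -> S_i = 48*-7^i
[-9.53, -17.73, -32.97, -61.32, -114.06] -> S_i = -9.53*1.86^i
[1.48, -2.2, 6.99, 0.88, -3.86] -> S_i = Random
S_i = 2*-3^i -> [2, -6, 18, -54, 162]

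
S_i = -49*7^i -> [-49, -343, -2401, -16807, -117649]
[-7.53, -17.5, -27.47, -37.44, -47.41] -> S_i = -7.53 + -9.97*i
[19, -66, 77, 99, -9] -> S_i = Random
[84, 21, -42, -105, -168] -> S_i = 84 + -63*i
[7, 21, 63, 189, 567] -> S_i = 7*3^i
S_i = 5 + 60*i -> [5, 65, 125, 185, 245]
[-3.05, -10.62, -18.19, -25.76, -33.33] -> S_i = -3.05 + -7.57*i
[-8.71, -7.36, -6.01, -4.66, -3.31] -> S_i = -8.71 + 1.35*i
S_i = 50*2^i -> [50, 100, 200, 400, 800]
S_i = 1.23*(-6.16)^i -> [1.23, -7.58, 46.67, -287.51, 1771.04]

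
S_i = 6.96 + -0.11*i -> [6.96, 6.85, 6.74, 6.63, 6.52]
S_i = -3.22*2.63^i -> [-3.22, -8.47, -22.27, -58.58, -154.06]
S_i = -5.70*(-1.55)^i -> [-5.7, 8.84, -13.69, 21.23, -32.9]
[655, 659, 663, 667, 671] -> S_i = 655 + 4*i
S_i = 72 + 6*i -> [72, 78, 84, 90, 96]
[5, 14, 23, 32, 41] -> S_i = 5 + 9*i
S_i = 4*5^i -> [4, 20, 100, 500, 2500]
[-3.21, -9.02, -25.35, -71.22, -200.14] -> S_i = -3.21*2.81^i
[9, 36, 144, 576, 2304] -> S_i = 9*4^i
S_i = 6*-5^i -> [6, -30, 150, -750, 3750]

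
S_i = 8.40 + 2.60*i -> [8.4, 11.0, 13.6, 16.2, 18.8]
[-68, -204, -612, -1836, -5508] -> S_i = -68*3^i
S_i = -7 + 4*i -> [-7, -3, 1, 5, 9]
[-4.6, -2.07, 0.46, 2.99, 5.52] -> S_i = -4.60 + 2.53*i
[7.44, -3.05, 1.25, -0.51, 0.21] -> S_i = 7.44*(-0.41)^i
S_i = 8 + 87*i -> [8, 95, 182, 269, 356]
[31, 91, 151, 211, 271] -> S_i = 31 + 60*i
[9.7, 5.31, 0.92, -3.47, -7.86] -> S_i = 9.70 + -4.39*i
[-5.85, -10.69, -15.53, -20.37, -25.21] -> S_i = -5.85 + -4.84*i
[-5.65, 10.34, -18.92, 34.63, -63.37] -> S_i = -5.65*(-1.83)^i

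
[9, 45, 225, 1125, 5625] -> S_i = 9*5^i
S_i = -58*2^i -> [-58, -116, -232, -464, -928]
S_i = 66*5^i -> [66, 330, 1650, 8250, 41250]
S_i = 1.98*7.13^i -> [1.98, 14.12, 100.66, 717.68, 5117.09]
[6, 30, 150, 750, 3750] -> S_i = 6*5^i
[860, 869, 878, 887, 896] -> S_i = 860 + 9*i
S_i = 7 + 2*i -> [7, 9, 11, 13, 15]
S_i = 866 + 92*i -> [866, 958, 1050, 1142, 1234]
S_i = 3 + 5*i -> [3, 8, 13, 18, 23]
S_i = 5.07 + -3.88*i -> [5.07, 1.19, -2.69, -6.57, -10.45]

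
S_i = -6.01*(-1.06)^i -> [-6.01, 6.37, -6.75, 7.16, -7.59]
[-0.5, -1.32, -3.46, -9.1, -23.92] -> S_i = -0.50*2.63^i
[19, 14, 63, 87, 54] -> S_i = Random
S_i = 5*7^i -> [5, 35, 245, 1715, 12005]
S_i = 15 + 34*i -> [15, 49, 83, 117, 151]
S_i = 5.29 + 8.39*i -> [5.29, 13.68, 22.07, 30.46, 38.85]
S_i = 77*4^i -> [77, 308, 1232, 4928, 19712]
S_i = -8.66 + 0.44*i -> [-8.66, -8.22, -7.78, -7.34, -6.9]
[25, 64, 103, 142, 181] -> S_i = 25 + 39*i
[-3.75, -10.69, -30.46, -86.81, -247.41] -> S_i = -3.75*2.85^i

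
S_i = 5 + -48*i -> [5, -43, -91, -139, -187]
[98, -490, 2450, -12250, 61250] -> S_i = 98*-5^i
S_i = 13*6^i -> [13, 78, 468, 2808, 16848]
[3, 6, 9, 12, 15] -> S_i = 3 + 3*i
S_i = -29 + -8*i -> [-29, -37, -45, -53, -61]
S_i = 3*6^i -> [3, 18, 108, 648, 3888]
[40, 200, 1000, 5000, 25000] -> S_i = 40*5^i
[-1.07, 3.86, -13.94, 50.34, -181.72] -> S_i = -1.07*(-3.61)^i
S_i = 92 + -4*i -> [92, 88, 84, 80, 76]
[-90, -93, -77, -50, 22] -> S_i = Random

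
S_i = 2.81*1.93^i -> [2.81, 5.42, 10.47, 20.2, 38.99]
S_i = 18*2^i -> [18, 36, 72, 144, 288]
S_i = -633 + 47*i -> [-633, -586, -539, -492, -445]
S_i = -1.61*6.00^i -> [-1.61, -9.66, -57.96, -347.76, -2086.56]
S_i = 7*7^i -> [7, 49, 343, 2401, 16807]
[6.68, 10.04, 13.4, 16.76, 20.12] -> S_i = 6.68 + 3.36*i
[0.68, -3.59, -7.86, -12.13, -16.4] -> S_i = 0.68 + -4.27*i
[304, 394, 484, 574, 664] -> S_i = 304 + 90*i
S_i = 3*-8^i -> [3, -24, 192, -1536, 12288]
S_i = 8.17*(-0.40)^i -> [8.17, -3.27, 1.31, -0.52, 0.21]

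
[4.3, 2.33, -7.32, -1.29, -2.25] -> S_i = Random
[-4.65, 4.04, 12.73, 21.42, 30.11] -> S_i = -4.65 + 8.69*i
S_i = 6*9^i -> [6, 54, 486, 4374, 39366]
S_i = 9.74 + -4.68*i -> [9.74, 5.06, 0.38, -4.3, -8.98]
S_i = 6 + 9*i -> [6, 15, 24, 33, 42]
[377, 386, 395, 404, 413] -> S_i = 377 + 9*i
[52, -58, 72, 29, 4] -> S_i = Random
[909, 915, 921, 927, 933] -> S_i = 909 + 6*i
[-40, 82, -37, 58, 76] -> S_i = Random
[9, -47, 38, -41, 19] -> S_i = Random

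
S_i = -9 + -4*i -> [-9, -13, -17, -21, -25]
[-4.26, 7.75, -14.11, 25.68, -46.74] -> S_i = -4.26*(-1.82)^i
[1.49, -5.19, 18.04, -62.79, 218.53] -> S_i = 1.49*(-3.48)^i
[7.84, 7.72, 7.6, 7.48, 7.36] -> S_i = 7.84 + -0.12*i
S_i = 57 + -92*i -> [57, -35, -127, -219, -311]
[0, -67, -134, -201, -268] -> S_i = 0 + -67*i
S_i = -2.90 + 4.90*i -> [-2.9, 2.0, 6.9, 11.8, 16.7]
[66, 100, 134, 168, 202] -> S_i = 66 + 34*i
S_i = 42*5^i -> [42, 210, 1050, 5250, 26250]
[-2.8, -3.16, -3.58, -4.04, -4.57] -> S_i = -2.80*1.13^i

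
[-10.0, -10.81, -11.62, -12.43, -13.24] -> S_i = -10.00 + -0.81*i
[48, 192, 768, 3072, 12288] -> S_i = 48*4^i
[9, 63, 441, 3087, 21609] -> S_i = 9*7^i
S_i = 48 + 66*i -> [48, 114, 180, 246, 312]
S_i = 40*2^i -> [40, 80, 160, 320, 640]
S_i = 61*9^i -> [61, 549, 4941, 44469, 400221]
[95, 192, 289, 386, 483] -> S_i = 95 + 97*i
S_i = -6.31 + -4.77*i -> [-6.31, -11.08, -15.85, -20.62, -25.39]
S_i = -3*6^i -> [-3, -18, -108, -648, -3888]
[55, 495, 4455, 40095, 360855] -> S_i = 55*9^i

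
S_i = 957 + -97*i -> [957, 860, 763, 666, 569]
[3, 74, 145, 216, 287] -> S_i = 3 + 71*i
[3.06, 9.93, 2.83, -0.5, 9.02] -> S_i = Random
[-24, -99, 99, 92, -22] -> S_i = Random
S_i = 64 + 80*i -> [64, 144, 224, 304, 384]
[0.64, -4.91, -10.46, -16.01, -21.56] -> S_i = 0.64 + -5.55*i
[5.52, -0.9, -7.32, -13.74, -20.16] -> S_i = 5.52 + -6.42*i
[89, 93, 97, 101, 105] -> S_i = 89 + 4*i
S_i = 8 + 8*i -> [8, 16, 24, 32, 40]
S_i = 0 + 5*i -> [0, 5, 10, 15, 20]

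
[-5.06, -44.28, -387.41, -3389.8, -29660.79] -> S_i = -5.06*8.75^i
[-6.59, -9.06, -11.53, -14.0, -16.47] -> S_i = -6.59 + -2.47*i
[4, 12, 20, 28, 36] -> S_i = 4 + 8*i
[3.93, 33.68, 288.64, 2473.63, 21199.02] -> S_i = 3.93*8.57^i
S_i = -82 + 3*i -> [-82, -79, -76, -73, -70]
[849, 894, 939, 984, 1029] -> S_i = 849 + 45*i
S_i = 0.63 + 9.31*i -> [0.63, 9.94, 19.25, 28.56, 37.87]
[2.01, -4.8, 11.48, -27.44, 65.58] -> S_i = 2.01*(-2.39)^i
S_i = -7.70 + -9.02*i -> [-7.7, -16.72, -25.74, -34.76, -43.78]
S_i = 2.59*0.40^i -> [2.59, 1.04, 0.41, 0.17, 0.07]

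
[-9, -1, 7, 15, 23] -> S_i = -9 + 8*i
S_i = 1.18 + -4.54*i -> [1.18, -3.36, -7.9, -12.44, -16.98]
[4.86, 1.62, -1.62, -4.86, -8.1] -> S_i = 4.86 + -3.24*i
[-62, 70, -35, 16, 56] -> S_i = Random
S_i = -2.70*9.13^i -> [-2.7, -24.65, -225.06, -2054.83, -18760.61]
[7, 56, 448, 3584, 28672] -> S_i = 7*8^i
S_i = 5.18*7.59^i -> [5.18, 39.32, 298.41, 2264.93, 17190.83]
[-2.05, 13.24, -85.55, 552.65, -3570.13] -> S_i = -2.05*(-6.46)^i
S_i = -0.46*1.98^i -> [-0.46, -0.91, -1.8, -3.57, -7.07]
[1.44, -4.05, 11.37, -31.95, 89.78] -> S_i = 1.44*(-2.81)^i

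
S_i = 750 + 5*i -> [750, 755, 760, 765, 770]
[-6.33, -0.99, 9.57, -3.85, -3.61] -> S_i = Random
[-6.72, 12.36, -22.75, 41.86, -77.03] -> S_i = -6.72*(-1.84)^i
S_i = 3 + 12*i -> [3, 15, 27, 39, 51]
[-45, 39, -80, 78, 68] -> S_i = Random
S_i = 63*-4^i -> [63, -252, 1008, -4032, 16128]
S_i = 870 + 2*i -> [870, 872, 874, 876, 878]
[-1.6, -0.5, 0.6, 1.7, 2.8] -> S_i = -1.60 + 1.10*i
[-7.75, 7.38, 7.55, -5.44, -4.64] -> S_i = Random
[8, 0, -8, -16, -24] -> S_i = 8 + -8*i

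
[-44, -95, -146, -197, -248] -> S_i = -44 + -51*i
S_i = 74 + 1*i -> [74, 75, 76, 77, 78]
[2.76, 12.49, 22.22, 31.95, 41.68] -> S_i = 2.76 + 9.73*i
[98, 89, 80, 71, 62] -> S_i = 98 + -9*i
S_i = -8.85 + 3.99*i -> [-8.85, -4.86, -0.87, 3.12, 7.11]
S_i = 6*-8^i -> [6, -48, 384, -3072, 24576]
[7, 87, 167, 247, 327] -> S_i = 7 + 80*i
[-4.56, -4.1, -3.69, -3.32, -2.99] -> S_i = -4.56*0.90^i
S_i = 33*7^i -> [33, 231, 1617, 11319, 79233]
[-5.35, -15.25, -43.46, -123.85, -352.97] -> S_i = -5.35*2.85^i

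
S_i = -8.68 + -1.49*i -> [-8.68, -10.17, -11.66, -13.15, -14.64]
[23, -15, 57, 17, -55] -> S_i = Random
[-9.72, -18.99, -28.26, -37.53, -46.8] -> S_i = -9.72 + -9.27*i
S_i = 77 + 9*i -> [77, 86, 95, 104, 113]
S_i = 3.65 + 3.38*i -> [3.65, 7.03, 10.41, 13.79, 17.17]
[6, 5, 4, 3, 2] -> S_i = 6 + -1*i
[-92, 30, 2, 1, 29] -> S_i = Random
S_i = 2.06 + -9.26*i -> [2.06, -7.2, -16.46, -25.72, -34.98]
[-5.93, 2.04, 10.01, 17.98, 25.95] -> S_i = -5.93 + 7.97*i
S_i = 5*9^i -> [5, 45, 405, 3645, 32805]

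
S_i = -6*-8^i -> [-6, 48, -384, 3072, -24576]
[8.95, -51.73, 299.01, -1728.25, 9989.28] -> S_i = 8.95*(-5.78)^i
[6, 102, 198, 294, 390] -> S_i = 6 + 96*i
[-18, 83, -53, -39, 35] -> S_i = Random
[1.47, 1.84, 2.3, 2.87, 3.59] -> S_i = 1.47*1.25^i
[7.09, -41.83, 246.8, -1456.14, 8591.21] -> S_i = 7.09*(-5.90)^i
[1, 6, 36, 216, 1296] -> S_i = 1*6^i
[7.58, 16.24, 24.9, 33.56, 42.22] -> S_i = 7.58 + 8.66*i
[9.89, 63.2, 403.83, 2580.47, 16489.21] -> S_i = 9.89*6.39^i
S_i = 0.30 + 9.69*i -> [0.3, 9.99, 19.68, 29.37, 39.06]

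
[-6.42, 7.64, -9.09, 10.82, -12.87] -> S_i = -6.42*(-1.19)^i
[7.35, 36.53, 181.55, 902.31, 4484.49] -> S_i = 7.35*4.97^i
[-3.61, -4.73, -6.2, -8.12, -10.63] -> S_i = -3.61*1.31^i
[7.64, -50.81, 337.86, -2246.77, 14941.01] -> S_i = 7.64*(-6.65)^i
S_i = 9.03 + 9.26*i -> [9.03, 18.29, 27.55, 36.81, 46.07]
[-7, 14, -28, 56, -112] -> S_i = -7*-2^i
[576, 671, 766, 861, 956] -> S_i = 576 + 95*i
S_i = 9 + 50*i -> [9, 59, 109, 159, 209]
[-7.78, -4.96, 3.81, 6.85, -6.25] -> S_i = Random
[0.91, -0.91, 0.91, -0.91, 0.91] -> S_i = 0.91*(-1.00)^i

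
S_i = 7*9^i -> [7, 63, 567, 5103, 45927]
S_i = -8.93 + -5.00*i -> [-8.93, -13.93, -18.93, -23.93, -28.93]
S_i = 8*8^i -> [8, 64, 512, 4096, 32768]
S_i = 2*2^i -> [2, 4, 8, 16, 32]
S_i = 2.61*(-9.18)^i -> [2.61, -23.96, 219.95, -2019.15, 18535.8]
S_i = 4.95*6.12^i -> [4.95, 30.29, 185.4, 1134.64, 6944.02]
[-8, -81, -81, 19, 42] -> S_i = Random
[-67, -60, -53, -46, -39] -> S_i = -67 + 7*i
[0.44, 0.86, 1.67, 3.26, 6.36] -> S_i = 0.44*1.95^i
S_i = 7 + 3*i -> [7, 10, 13, 16, 19]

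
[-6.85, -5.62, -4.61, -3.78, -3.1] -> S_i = -6.85*0.82^i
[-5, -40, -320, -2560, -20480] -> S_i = -5*8^i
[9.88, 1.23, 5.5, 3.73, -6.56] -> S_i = Random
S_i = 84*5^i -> [84, 420, 2100, 10500, 52500]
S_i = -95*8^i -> [-95, -760, -6080, -48640, -389120]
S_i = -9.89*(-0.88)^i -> [-9.89, 8.7, -7.66, 6.74, -5.93]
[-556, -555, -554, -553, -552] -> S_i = -556 + 1*i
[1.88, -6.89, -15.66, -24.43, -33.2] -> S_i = 1.88 + -8.77*i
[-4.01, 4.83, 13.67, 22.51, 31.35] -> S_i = -4.01 + 8.84*i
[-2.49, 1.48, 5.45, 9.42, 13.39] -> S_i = -2.49 + 3.97*i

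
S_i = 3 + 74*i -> [3, 77, 151, 225, 299]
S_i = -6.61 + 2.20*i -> [-6.61, -4.41, -2.21, -0.01, 2.19]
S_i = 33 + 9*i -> [33, 42, 51, 60, 69]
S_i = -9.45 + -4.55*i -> [-9.45, -14.0, -18.55, -23.1, -27.65]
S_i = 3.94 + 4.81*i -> [3.94, 8.75, 13.56, 18.37, 23.18]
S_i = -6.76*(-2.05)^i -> [-6.76, 13.86, -28.41, 58.24, -119.39]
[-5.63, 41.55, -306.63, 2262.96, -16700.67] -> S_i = -5.63*(-7.38)^i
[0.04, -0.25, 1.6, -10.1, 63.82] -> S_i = 0.04*(-6.32)^i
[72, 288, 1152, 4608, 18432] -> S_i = 72*4^i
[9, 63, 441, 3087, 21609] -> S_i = 9*7^i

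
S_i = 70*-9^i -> [70, -630, 5670, -51030, 459270]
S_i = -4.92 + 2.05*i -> [-4.92, -2.87, -0.82, 1.23, 3.28]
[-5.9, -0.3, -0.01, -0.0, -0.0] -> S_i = -5.90*0.05^i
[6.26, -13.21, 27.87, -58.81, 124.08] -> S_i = 6.26*(-2.11)^i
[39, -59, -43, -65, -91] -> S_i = Random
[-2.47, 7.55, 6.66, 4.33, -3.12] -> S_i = Random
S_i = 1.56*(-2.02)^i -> [1.56, -3.15, 6.37, -12.86, 25.97]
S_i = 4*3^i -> [4, 12, 36, 108, 324]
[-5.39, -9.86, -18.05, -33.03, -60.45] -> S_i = -5.39*1.83^i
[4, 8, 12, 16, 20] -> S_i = 4 + 4*i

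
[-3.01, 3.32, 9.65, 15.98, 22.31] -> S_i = -3.01 + 6.33*i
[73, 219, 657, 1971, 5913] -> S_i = 73*3^i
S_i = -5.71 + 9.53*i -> [-5.71, 3.82, 13.35, 22.88, 32.41]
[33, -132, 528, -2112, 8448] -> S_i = 33*-4^i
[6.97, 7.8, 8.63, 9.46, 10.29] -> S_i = 6.97 + 0.83*i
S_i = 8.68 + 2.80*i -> [8.68, 11.48, 14.28, 17.08, 19.88]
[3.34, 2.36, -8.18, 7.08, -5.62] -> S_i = Random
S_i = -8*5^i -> [-8, -40, -200, -1000, -5000]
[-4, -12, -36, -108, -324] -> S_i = -4*3^i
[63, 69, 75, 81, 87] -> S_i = 63 + 6*i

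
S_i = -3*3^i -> [-3, -9, -27, -81, -243]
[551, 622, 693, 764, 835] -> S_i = 551 + 71*i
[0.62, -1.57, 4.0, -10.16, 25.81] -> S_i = 0.62*(-2.54)^i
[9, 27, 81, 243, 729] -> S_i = 9*3^i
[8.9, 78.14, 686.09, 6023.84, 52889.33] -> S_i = 8.90*8.78^i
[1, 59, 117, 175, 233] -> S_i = 1 + 58*i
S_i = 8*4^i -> [8, 32, 128, 512, 2048]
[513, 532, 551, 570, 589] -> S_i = 513 + 19*i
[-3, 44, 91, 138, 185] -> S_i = -3 + 47*i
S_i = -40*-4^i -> [-40, 160, -640, 2560, -10240]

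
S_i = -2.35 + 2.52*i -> [-2.35, 0.17, 2.69, 5.21, 7.73]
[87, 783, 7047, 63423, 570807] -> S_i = 87*9^i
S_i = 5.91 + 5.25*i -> [5.91, 11.16, 16.41, 21.66, 26.91]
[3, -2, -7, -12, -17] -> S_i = 3 + -5*i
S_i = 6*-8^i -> [6, -48, 384, -3072, 24576]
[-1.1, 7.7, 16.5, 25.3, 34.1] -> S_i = -1.10 + 8.80*i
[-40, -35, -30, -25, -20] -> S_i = -40 + 5*i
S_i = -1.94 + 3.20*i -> [-1.94, 1.26, 4.46, 7.66, 10.86]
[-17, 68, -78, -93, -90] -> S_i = Random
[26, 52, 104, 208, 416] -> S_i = 26*2^i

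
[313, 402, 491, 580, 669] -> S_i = 313 + 89*i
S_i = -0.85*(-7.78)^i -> [-0.85, 6.61, -51.45, 400.27, -3114.13]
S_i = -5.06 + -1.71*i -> [-5.06, -6.77, -8.48, -10.19, -11.9]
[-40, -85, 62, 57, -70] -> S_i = Random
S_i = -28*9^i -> [-28, -252, -2268, -20412, -183708]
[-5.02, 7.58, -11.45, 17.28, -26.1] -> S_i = -5.02*(-1.51)^i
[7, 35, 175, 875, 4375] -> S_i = 7*5^i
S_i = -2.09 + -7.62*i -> [-2.09, -9.71, -17.33, -24.95, -32.57]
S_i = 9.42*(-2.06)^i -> [9.42, -19.41, 39.97, -82.35, 169.64]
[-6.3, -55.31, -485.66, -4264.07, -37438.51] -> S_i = -6.30*8.78^i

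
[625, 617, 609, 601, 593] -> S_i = 625 + -8*i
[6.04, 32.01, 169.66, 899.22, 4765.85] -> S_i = 6.04*5.30^i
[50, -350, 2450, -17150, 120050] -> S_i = 50*-7^i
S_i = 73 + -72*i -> [73, 1, -71, -143, -215]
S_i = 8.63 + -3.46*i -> [8.63, 5.17, 1.71, -1.75, -5.21]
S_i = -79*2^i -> [-79, -158, -316, -632, -1264]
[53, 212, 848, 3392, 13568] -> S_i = 53*4^i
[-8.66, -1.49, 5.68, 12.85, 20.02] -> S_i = -8.66 + 7.17*i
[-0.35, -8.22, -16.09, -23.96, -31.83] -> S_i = -0.35 + -7.87*i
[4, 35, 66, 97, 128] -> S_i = 4 + 31*i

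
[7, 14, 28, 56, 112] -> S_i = 7*2^i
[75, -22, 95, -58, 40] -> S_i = Random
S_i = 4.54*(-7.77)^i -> [4.54, -35.28, 274.09, -2129.7, 16547.79]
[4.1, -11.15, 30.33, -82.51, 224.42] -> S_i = 4.10*(-2.72)^i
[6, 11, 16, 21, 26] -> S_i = 6 + 5*i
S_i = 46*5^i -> [46, 230, 1150, 5750, 28750]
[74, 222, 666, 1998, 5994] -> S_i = 74*3^i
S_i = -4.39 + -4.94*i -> [-4.39, -9.33, -14.27, -19.21, -24.15]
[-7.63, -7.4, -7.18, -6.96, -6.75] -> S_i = -7.63*0.97^i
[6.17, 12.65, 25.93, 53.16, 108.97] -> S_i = 6.17*2.05^i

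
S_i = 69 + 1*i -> [69, 70, 71, 72, 73]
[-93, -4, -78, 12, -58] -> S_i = Random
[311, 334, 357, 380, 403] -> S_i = 311 + 23*i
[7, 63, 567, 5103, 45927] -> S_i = 7*9^i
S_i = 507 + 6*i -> [507, 513, 519, 525, 531]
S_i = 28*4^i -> [28, 112, 448, 1792, 7168]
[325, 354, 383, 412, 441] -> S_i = 325 + 29*i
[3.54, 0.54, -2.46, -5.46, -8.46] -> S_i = 3.54 + -3.00*i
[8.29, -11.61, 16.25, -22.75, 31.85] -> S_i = 8.29*(-1.40)^i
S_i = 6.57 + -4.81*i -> [6.57, 1.76, -3.05, -7.86, -12.67]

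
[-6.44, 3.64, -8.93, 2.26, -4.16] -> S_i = Random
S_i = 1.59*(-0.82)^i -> [1.59, -1.3, 1.07, -0.88, 0.72]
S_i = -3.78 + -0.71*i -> [-3.78, -4.49, -5.2, -5.91, -6.62]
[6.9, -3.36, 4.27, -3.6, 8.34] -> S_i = Random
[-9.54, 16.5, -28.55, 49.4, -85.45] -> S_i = -9.54*(-1.73)^i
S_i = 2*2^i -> [2, 4, 8, 16, 32]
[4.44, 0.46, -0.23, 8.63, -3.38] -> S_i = Random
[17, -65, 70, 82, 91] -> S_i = Random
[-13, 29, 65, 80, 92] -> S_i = Random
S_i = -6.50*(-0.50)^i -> [-6.5, 3.25, -1.62, 0.81, -0.41]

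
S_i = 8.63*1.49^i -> [8.63, 12.86, 19.16, 28.55, 42.54]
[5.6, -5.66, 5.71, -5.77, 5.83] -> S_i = 5.60*(-1.01)^i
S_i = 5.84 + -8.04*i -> [5.84, -2.2, -10.24, -18.28, -26.32]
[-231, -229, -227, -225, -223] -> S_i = -231 + 2*i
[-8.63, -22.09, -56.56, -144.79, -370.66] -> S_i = -8.63*2.56^i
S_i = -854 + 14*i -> [-854, -840, -826, -812, -798]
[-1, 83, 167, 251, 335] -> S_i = -1 + 84*i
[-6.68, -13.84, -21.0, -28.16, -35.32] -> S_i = -6.68 + -7.16*i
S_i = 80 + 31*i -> [80, 111, 142, 173, 204]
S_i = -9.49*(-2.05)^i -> [-9.49, 19.45, -39.88, 81.76, -167.6]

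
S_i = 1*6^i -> [1, 6, 36, 216, 1296]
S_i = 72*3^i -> [72, 216, 648, 1944, 5832]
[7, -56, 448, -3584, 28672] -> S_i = 7*-8^i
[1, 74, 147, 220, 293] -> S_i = 1 + 73*i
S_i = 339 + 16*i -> [339, 355, 371, 387, 403]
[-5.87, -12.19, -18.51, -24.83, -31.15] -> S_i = -5.87 + -6.32*i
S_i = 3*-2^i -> [3, -6, 12, -24, 48]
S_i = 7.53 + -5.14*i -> [7.53, 2.39, -2.75, -7.89, -13.03]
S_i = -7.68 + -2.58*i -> [-7.68, -10.26, -12.84, -15.42, -18.0]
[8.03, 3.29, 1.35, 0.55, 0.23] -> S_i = 8.03*0.41^i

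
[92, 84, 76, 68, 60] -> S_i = 92 + -8*i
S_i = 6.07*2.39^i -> [6.07, 14.51, 34.67, 82.87, 198.05]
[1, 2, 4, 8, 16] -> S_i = 1*2^i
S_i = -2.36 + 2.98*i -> [-2.36, 0.62, 3.6, 6.58, 9.56]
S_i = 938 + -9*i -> [938, 929, 920, 911, 902]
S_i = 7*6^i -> [7, 42, 252, 1512, 9072]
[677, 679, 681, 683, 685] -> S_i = 677 + 2*i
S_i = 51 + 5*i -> [51, 56, 61, 66, 71]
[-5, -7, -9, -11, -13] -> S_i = -5 + -2*i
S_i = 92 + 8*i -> [92, 100, 108, 116, 124]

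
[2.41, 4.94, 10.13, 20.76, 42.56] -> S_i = 2.41*2.05^i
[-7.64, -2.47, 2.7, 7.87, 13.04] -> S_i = -7.64 + 5.17*i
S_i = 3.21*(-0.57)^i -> [3.21, -1.83, 1.04, -0.59, 0.34]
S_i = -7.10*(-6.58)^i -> [-7.1, 46.72, -307.4, 2022.72, -13309.51]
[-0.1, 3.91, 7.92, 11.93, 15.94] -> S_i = -0.10 + 4.01*i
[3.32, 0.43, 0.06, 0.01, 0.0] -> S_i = 3.32*0.13^i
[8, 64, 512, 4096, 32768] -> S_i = 8*8^i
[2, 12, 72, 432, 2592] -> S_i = 2*6^i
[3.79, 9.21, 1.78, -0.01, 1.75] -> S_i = Random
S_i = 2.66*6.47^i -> [2.66, 17.21, 111.35, 720.43, 4661.21]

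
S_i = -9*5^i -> [-9, -45, -225, -1125, -5625]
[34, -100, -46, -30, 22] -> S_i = Random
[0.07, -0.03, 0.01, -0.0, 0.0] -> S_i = 0.07*(-0.37)^i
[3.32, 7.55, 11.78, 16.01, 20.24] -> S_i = 3.32 + 4.23*i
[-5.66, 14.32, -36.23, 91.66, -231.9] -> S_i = -5.66*(-2.53)^i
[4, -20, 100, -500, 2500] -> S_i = 4*-5^i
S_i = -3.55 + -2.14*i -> [-3.55, -5.69, -7.83, -9.97, -12.11]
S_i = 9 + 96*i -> [9, 105, 201, 297, 393]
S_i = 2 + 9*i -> [2, 11, 20, 29, 38]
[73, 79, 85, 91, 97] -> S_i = 73 + 6*i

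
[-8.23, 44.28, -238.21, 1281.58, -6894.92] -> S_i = -8.23*(-5.38)^i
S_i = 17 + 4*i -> [17, 21, 25, 29, 33]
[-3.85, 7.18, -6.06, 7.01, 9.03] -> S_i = Random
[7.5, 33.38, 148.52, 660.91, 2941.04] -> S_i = 7.50*4.45^i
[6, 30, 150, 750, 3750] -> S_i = 6*5^i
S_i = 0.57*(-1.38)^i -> [0.57, -0.79, 1.09, -1.5, 2.07]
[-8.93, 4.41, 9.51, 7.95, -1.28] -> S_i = Random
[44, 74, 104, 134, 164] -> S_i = 44 + 30*i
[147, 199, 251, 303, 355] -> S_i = 147 + 52*i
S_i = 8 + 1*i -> [8, 9, 10, 11, 12]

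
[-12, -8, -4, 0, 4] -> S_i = -12 + 4*i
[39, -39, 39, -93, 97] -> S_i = Random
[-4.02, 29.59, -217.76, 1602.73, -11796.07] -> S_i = -4.02*(-7.36)^i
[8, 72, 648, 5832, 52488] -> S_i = 8*9^i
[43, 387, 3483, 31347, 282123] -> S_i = 43*9^i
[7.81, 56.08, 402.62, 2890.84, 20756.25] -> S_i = 7.81*7.18^i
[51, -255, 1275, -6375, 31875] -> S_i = 51*-5^i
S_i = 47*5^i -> [47, 235, 1175, 5875, 29375]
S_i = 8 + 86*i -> [8, 94, 180, 266, 352]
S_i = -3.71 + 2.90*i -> [-3.71, -0.81, 2.09, 4.99, 7.89]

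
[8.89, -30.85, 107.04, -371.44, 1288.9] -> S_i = 8.89*(-3.47)^i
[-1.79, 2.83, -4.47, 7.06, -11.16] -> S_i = -1.79*(-1.58)^i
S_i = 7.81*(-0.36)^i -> [7.81, -2.81, 1.01, -0.36, 0.13]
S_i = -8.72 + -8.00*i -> [-8.72, -16.72, -24.72, -32.72, -40.72]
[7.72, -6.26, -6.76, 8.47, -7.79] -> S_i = Random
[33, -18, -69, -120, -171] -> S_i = 33 + -51*i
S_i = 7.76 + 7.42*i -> [7.76, 15.18, 22.6, 30.02, 37.44]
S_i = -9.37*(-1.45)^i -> [-9.37, 13.59, -19.7, 28.57, -41.42]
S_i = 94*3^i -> [94, 282, 846, 2538, 7614]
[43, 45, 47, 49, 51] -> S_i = 43 + 2*i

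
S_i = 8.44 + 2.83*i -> [8.44, 11.27, 14.1, 16.93, 19.76]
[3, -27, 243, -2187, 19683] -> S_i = 3*-9^i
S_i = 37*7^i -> [37, 259, 1813, 12691, 88837]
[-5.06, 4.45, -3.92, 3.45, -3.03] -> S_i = -5.06*(-0.88)^i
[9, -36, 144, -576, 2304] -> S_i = 9*-4^i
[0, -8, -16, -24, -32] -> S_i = 0 + -8*i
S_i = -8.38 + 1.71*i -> [-8.38, -6.67, -4.96, -3.25, -1.54]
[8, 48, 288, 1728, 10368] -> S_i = 8*6^i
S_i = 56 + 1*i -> [56, 57, 58, 59, 60]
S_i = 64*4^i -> [64, 256, 1024, 4096, 16384]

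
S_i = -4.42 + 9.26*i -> [-4.42, 4.84, 14.1, 23.36, 32.62]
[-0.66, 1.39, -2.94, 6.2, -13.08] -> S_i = -0.66*(-2.11)^i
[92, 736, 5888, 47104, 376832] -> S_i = 92*8^i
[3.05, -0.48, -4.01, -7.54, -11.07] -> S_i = 3.05 + -3.53*i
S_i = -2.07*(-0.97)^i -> [-2.07, 2.01, -1.95, 1.89, -1.83]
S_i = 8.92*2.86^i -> [8.92, 25.51, 72.96, 208.67, 596.8]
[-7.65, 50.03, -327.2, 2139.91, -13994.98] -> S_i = -7.65*(-6.54)^i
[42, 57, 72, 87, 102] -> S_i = 42 + 15*i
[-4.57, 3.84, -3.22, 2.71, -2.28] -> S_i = -4.57*(-0.84)^i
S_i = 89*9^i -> [89, 801, 7209, 64881, 583929]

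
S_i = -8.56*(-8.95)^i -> [-8.56, 76.61, -685.68, 6136.81, -54924.47]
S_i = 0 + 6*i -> [0, 6, 12, 18, 24]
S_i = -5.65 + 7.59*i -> [-5.65, 1.94, 9.53, 17.12, 24.71]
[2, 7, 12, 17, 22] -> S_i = 2 + 5*i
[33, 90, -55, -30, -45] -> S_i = Random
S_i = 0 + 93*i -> [0, 93, 186, 279, 372]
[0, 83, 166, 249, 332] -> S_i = 0 + 83*i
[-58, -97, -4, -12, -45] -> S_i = Random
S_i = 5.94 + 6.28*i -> [5.94, 12.22, 18.5, 24.78, 31.06]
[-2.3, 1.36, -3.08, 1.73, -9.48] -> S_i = Random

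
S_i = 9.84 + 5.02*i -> [9.84, 14.86, 19.88, 24.9, 29.92]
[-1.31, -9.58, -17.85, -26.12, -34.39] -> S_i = -1.31 + -8.27*i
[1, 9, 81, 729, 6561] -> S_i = 1*9^i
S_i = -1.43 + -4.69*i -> [-1.43, -6.12, -10.81, -15.5, -20.19]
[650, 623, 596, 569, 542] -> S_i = 650 + -27*i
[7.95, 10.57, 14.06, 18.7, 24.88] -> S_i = 7.95*1.33^i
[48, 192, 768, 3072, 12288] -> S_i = 48*4^i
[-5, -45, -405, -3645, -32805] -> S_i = -5*9^i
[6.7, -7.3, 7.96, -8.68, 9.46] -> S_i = 6.70*(-1.09)^i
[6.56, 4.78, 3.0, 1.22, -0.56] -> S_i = 6.56 + -1.78*i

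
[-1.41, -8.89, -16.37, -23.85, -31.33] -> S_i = -1.41 + -7.48*i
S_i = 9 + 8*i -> [9, 17, 25, 33, 41]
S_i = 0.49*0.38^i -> [0.49, 0.19, 0.07, 0.03, 0.01]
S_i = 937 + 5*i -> [937, 942, 947, 952, 957]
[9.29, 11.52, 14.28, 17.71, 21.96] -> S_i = 9.29*1.24^i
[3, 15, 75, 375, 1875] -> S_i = 3*5^i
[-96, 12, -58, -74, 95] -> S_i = Random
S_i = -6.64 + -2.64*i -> [-6.64, -9.28, -11.92, -14.56, -17.2]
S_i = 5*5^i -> [5, 25, 125, 625, 3125]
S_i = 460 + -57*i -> [460, 403, 346, 289, 232]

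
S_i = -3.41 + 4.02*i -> [-3.41, 0.61, 4.63, 8.65, 12.67]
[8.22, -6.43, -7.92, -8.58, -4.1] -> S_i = Random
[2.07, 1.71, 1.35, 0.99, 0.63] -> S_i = 2.07 + -0.36*i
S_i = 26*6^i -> [26, 156, 936, 5616, 33696]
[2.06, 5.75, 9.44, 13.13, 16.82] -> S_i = 2.06 + 3.69*i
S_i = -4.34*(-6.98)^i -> [-4.34, 30.29, -211.45, 1475.9, -10301.76]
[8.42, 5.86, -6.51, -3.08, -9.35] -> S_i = Random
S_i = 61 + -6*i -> [61, 55, 49, 43, 37]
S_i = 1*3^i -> [1, 3, 9, 27, 81]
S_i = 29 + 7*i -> [29, 36, 43, 50, 57]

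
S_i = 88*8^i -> [88, 704, 5632, 45056, 360448]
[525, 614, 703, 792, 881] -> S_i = 525 + 89*i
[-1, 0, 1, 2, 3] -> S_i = -1 + 1*i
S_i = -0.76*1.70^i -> [-0.76, -1.29, -2.2, -3.73, -6.35]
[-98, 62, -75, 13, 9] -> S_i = Random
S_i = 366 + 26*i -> [366, 392, 418, 444, 470]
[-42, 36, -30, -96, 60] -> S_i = Random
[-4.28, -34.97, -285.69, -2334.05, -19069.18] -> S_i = -4.28*8.17^i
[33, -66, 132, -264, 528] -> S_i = 33*-2^i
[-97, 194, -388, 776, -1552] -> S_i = -97*-2^i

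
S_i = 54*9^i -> [54, 486, 4374, 39366, 354294]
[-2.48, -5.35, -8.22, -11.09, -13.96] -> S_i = -2.48 + -2.87*i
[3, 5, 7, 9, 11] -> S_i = 3 + 2*i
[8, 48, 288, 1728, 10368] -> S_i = 8*6^i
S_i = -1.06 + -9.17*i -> [-1.06, -10.23, -19.4, -28.57, -37.74]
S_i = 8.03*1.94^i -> [8.03, 15.58, 30.22, 58.63, 113.74]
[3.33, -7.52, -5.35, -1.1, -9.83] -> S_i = Random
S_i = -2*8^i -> [-2, -16, -128, -1024, -8192]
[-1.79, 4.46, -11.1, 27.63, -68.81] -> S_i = -1.79*(-2.49)^i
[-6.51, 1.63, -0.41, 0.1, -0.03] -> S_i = -6.51*(-0.25)^i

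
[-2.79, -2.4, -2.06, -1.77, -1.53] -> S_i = -2.79*0.86^i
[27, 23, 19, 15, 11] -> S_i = 27 + -4*i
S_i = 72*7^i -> [72, 504, 3528, 24696, 172872]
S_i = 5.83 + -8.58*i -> [5.83, -2.75, -11.33, -19.91, -28.49]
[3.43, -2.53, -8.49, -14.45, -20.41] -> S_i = 3.43 + -5.96*i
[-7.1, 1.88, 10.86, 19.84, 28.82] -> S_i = -7.10 + 8.98*i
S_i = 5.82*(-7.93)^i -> [5.82, -46.15, 365.99, -2902.3, 23015.25]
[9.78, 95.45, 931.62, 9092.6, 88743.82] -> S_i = 9.78*9.76^i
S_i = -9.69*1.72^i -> [-9.69, -16.67, -28.67, -49.31, -84.81]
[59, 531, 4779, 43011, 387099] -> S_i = 59*9^i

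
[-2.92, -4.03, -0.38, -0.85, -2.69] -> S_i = Random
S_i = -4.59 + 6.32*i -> [-4.59, 1.73, 8.05, 14.37, 20.69]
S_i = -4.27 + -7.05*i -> [-4.27, -11.32, -18.37, -25.42, -32.47]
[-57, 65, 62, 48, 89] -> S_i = Random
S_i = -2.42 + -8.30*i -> [-2.42, -10.72, -19.02, -27.32, -35.62]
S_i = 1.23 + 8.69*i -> [1.23, 9.92, 18.61, 27.3, 35.99]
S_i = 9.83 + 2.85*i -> [9.83, 12.68, 15.53, 18.38, 21.23]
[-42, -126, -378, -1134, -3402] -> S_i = -42*3^i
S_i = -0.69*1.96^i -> [-0.69, -1.35, -2.65, -5.2, -10.18]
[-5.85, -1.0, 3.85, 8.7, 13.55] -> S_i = -5.85 + 4.85*i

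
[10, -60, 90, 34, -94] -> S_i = Random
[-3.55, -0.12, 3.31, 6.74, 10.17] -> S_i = -3.55 + 3.43*i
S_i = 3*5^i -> [3, 15, 75, 375, 1875]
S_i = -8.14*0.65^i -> [-8.14, -5.29, -3.44, -2.24, -1.45]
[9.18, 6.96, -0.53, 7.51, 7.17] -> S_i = Random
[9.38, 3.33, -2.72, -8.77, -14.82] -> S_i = 9.38 + -6.05*i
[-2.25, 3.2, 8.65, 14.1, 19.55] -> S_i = -2.25 + 5.45*i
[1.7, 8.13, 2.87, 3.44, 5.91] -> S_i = Random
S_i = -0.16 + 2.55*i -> [-0.16, 2.39, 4.94, 7.49, 10.04]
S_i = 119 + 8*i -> [119, 127, 135, 143, 151]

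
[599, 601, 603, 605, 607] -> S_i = 599 + 2*i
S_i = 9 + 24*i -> [9, 33, 57, 81, 105]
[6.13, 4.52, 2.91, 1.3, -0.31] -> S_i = 6.13 + -1.61*i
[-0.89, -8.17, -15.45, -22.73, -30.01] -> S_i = -0.89 + -7.28*i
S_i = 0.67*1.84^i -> [0.67, 1.23, 2.27, 4.17, 7.68]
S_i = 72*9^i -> [72, 648, 5832, 52488, 472392]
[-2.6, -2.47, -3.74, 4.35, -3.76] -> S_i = Random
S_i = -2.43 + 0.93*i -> [-2.43, -1.5, -0.57, 0.36, 1.29]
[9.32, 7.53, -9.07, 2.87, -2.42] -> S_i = Random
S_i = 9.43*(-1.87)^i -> [9.43, -17.63, 32.98, -61.66, 115.31]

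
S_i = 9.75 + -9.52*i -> [9.75, 0.23, -9.29, -18.81, -28.33]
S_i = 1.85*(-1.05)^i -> [1.85, -1.94, 2.04, -2.14, 2.25]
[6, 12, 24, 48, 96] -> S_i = 6*2^i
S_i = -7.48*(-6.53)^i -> [-7.48, 48.84, -318.95, 2082.77, -13600.48]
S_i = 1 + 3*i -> [1, 4, 7, 10, 13]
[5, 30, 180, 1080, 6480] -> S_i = 5*6^i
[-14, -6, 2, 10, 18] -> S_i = -14 + 8*i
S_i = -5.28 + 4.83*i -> [-5.28, -0.45, 4.38, 9.21, 14.04]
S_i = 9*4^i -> [9, 36, 144, 576, 2304]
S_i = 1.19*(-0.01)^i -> [1.19, -0.01, 0.0, -0.0, 0.0]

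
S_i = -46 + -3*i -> [-46, -49, -52, -55, -58]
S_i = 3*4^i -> [3, 12, 48, 192, 768]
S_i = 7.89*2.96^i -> [7.89, 23.35, 69.13, 204.62, 605.68]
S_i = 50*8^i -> [50, 400, 3200, 25600, 204800]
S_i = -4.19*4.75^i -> [-4.19, -19.9, -94.54, -449.05, -2132.99]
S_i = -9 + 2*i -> [-9, -7, -5, -3, -1]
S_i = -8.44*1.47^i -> [-8.44, -12.41, -18.24, -26.81, -39.41]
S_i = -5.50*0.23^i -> [-5.5, -1.27, -0.29, -0.07, -0.02]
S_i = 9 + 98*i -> [9, 107, 205, 303, 401]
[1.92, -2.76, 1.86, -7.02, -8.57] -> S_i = Random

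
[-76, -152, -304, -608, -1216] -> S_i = -76*2^i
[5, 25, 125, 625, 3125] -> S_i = 5*5^i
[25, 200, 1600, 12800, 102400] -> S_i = 25*8^i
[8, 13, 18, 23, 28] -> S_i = 8 + 5*i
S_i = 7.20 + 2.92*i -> [7.2, 10.12, 13.04, 15.96, 18.88]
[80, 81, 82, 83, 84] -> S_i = 80 + 1*i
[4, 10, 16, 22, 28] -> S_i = 4 + 6*i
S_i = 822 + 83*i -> [822, 905, 988, 1071, 1154]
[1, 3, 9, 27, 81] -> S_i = 1*3^i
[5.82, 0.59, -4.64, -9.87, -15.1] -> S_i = 5.82 + -5.23*i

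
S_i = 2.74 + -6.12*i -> [2.74, -3.38, -9.5, -15.62, -21.74]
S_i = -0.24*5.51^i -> [-0.24, -1.32, -7.29, -40.15, -221.22]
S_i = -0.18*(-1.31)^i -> [-0.18, 0.24, -0.31, 0.4, -0.53]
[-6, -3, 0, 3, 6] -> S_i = -6 + 3*i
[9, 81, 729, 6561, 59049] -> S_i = 9*9^i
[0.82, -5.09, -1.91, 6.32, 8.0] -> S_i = Random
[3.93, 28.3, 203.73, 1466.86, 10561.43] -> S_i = 3.93*7.20^i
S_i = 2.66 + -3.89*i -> [2.66, -1.23, -5.12, -9.01, -12.9]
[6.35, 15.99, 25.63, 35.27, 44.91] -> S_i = 6.35 + 9.64*i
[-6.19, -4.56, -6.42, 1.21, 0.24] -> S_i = Random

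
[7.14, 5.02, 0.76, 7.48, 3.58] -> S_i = Random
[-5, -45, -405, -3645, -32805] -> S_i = -5*9^i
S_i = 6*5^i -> [6, 30, 150, 750, 3750]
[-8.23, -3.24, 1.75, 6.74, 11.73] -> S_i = -8.23 + 4.99*i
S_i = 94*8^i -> [94, 752, 6016, 48128, 385024]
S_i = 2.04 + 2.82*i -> [2.04, 4.86, 7.68, 10.5, 13.32]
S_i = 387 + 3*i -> [387, 390, 393, 396, 399]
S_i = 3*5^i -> [3, 15, 75, 375, 1875]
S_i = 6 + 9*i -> [6, 15, 24, 33, 42]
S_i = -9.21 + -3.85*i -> [-9.21, -13.06, -16.91, -20.76, -24.61]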